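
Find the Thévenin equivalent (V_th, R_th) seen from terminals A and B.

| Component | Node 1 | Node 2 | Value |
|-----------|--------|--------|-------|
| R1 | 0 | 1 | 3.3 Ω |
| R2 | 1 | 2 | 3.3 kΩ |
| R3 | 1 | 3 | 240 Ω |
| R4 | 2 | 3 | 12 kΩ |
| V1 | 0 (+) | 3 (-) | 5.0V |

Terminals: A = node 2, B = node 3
Step 1 — V_th is the open-circuit voltage V_A - V_B (nothing connected across the terminals).
Nodal analysis, taking node 3 as the 0 V reference.
Source V1 fixes V_0 = 5 V.
KCL at each unknown node (sum of currents leaving = 0; resistances in Ω):
  Node 1: (V_1 - 5)/3.3 + (V_1 - V_2)/3300 + (V_1 - 0)/240 = 0
  Node 2: (V_2 - V_1)/3300 + (V_2 - 0)/12000 = 0
Collecting terms (coefficients in siemens):
  0.3075·V_1 - 0.000303·V_2 = 1.515
  0.0003864·V_2 - 0.000303·V_1 = 0
Determinant D = (0.3075)(0.0003864) - (-0.000303)(-0.000303) = 0.0001187
V_1 = [(1.515)(0.0003864) - (-0.000303)(0)]/D = 4.931 V
V_2 = [(0.3075)(0) - (1.515)(-0.000303)]/D = 3.868 V
V_th = V_2 - V_3 = 3.868 - 0 = 3.868 V
Step 2 — R_th: zero the source — replace V1 by a short circuit (node 3 merges into node 0) — and find the resistance seen between A (node 2) and B (node 0).
Reduce the network between node 2 (A) and node 0 (B) by series/parallel combination:
  Rp1 = R1 ‖ R3 (parallel, both between nodes 0 and 1) = 1/(1/3.3 + 1/240) = 3.255 Ω
  Rs1 = R2 + Rp1 (series, joined only at node 1) = 3300 + 3.255 = 3303 Ω
  Rp2 = R4 ‖ Rs1 (parallel, both between nodes 0 and 2) = 1/(1/12000 + 1/3303) = 2590 Ω
R_th = 2.59 kΩ

Final answer: V_th = 3.868 V, R_th = 2.59 kΩ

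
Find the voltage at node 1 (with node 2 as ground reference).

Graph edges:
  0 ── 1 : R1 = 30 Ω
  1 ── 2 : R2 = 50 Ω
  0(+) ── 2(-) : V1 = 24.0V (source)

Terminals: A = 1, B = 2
Nodal analysis, taking node 2 as the 0 V reference.
Source V1 fixes V_0 = 24 V.
KCL at each unknown node (sum of currents leaving = 0; resistances in Ω):
  Node 1: (V_1 - 24)/30 + (V_1 - 0)/50 = 0
Collecting terms: 0.05333 × V_1 = 0.8  =>  V_1 = 15 V
The requested potential is V_1 = 15 V.

Final answer: V_1 = 15 V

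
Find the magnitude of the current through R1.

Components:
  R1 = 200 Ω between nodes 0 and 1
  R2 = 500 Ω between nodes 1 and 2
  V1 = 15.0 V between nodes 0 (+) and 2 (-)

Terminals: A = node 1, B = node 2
Nodal analysis, taking node 2 as the 0 V reference.
Source V1 fixes V_0 = 15 V.
KCL at each unknown node (sum of currents leaving = 0; resistances in Ω):
  Node 1: (V_1 - 15)/200 + (V_1 - 0)/500 = 0
Collecting terms: 0.007 × V_1 = 0.075  =>  V_1 = 10.71 V
I_R1 = (V_0 - V_1)/R1 = (15 - 10.71)/200 = 0.02143 A
|I_R1| = 0.02143 A

Final answer: |I_R1| = 0.02143 A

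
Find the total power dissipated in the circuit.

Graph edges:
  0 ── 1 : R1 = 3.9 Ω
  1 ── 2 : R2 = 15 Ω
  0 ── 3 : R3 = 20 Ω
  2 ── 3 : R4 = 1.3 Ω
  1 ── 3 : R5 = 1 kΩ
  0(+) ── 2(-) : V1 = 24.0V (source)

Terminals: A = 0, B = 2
Nodal analysis, taking node 2 as the 0 V reference.
Source V1 fixes V_0 = 24 V.
KCL at each unknown node (sum of currents leaving = 0; resistances in Ω):
  Node 1: (V_1 - 24)/3.9 + (V_1 - 0)/15 + (V_1 - V_3)/1000 = 0
  Node 3: (V_3 - 24)/20 + (V_3 - 0)/1.3 + (V_3 - V_1)/1000 = 0
Collecting terms (coefficients in siemens):
  0.3241·V_1 - 0.001·V_3 = 6.154
  0.8202·V_3 - 0.001·V_1 = 1.2
Determinant D = (0.3241)(0.8202) - (-0.001)(-0.001) = 0.2658
V_1 = [(6.154)(0.8202) - (-0.001)(1.2)]/D = 18.99 V
V_3 = [(0.3241)(1.2) - (6.154)(-0.001)]/D = 1.486 V
Power in each resistor, P = (ΔV)²/R:
  P_R1 = (24 - 18.99)²/3.9 = 6.427 W
  P_R2 = (18.99 - 0)²/15 = 24.05 W
  P_R3 = (24 - 1.486)²/20 = 25.34 W
  P_R4 = (0 - 1.486)²/1.3 = 1.699 W
  P_R5 = (18.99 - 1.486)²/1000 = 0.3065 W
P_total = P_R1 + P_R2 + P_R3 + P_R4 + P_R5 = 57.83 W

Final answer: 57.83 W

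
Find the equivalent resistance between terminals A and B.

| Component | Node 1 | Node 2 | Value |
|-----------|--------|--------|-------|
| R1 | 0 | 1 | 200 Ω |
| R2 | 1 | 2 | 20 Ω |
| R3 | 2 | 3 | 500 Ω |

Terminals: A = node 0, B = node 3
Reduce the network between node 0 (A) and node 3 (B) by series/parallel combination:
  Rs1 = R1 + R2 (series, joined only at node 1) = 200 + 20 = 220 Ω
  Rs2 = R3 + Rs1 (series, joined only at node 2) = 500 + 220 = 720 Ω
R_eq = 720 Ω

Final answer: 720 Ω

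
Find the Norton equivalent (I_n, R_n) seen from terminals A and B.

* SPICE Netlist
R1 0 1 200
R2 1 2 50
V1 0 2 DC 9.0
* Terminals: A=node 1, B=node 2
Find the Thévenin equivalent first; then I_n = V_th/R_th and R_n = R_th.
Step 1 — V_th is the open-circuit voltage V_A - V_B (nothing connected across the terminals).
Nodal analysis, taking node 2 as the 0 V reference.
Source V1 fixes V_0 = 9 V.
KCL at each unknown node (sum of currents leaving = 0; resistances in Ω):
  Node 1: (V_1 - 9)/200 + (V_1 - 0)/50 = 0
Collecting terms: 0.025 × V_1 = 0.045  =>  V_1 = 1.8 V
V_th = V_1 - V_2 = 1.8 - 0 = 1.8 V
Step 2 — R_th: zero the source — replace V1 by a short circuit (node 2 merges into node 0) — and find the resistance seen between A (node 1) and B (node 0).
Reduce the network between node 1 (A) and node 0 (B) by series/parallel combination:
  Rp1 = R1 ‖ R2 (parallel, both between nodes 0 and 1) = 1/(1/200 + 1/50) = 40 Ω
R_th = 40 Ω
I_n = V_th/R_th = 1.8/40 = 0.045 A, and R_n = R_th = 40 Ω

Final answer: I_n = 0.045 A, R_n = 40 Ω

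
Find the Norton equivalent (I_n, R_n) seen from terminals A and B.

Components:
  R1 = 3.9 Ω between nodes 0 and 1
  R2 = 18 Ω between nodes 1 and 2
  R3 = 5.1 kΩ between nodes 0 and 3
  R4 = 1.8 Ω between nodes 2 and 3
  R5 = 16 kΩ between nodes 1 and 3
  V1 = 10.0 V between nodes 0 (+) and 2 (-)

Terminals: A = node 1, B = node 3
Find the Thévenin equivalent first; then I_n = V_th/R_th and R_n = R_th.
Step 1 — V_th is the open-circuit voltage V_A - V_B (nothing connected across the terminals).
Nodal analysis, taking node 2 as the 0 V reference.
Source V1 fixes V_0 = 10 V.
KCL at each unknown node (sum of currents leaving = 0; resistances in Ω):
  Node 1: (V_1 - 10)/3.9 + (V_1 - 0)/18 + (V_1 - V_3)/16000 = 0
  Node 3: (V_3 - 10)/5100 + (V_3 - 0)/1.8 + (V_3 - V_1)/16000 = 0
Collecting terms (coefficients in siemens):
  0.312·V_1 - 0.0000625·V_3 = 2.564
  0.5558·V_3 - 0.0000625·V_1 = 0.001961
Determinant D = (0.312)(0.5558) - (-0.0000625)(-0.0000625) = 0.1734
V_1 = [(2.564)(0.5558) - (-0.0000625)(0.001961)]/D = 8.218 V
V_3 = [(0.312)(0.001961) - (2.564)(-0.0000625)]/D = 0.004452 V
V_th = V_1 - V_3 = 8.218 - 0.004452 = 8.213 V
Step 2 — R_th: zero the source — replace V1 by a short circuit (node 2 merges into node 0) — and find the resistance seen between A (node 1) and B (node 3).
Reduce the network between node 1 (A) and node 3 (B) by series/parallel combination:
  Rp1 = R1 ‖ R2 (parallel, both between nodes 0 and 1) = 1/(1/3.9 + 1/18) = 3.205 Ω
  Rp2 = R3 ‖ R4 (parallel, both between nodes 0 and 3) = 1/(1/5100 + 1/1.8) = 1.799 Ω
  Rs1 = Rp1 + Rp2 (series, joined only at node 0) = 3.205 + 1.799 = 5.005 Ω
  Rp3 = R5 ‖ Rs1 (parallel, both between nodes 1 and 3) = 1/(1/16000 + 1/5.005) = 5.003 Ω
R_th = 5.003 Ω
I_n = V_th/R_th = 8.213/5.003 = 1.642 A, and R_n = R_th = 5.003 Ω

Final answer: I_n = 1.642 A, R_n = 5.003 Ω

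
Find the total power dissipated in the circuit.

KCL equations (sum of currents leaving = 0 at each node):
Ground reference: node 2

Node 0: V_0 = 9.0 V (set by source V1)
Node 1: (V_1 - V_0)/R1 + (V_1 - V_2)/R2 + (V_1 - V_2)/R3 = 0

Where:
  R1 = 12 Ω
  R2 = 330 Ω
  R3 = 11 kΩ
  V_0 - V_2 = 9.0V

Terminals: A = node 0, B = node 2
Nodal analysis, taking node 2 as the 0 V reference.
Source V1 fixes V_0 = 9 V.
KCL at each unknown node (sum of currents leaving = 0; resistances in Ω):
  Node 1: (V_1 - 9)/12 + (V_1 - 0)/330 + (V_1 - 0)/11000 = 0
Collecting terms: 0.08645 × V_1 = 0.75  =>  V_1 = 8.675 V
Power in each resistor, P = (ΔV)²/R:
  P_R1 = (9 - 8.675)²/12 = 0.008798 W
  P_R2 = (8.675 - 0)²/330 = 0.2281 W
  P_R3 = (8.675 - 0)²/11000 = 0.006842 W
P_total = P_R1 + P_R2 + P_R3 = 0.2437 W

Final answer: 0.2437 W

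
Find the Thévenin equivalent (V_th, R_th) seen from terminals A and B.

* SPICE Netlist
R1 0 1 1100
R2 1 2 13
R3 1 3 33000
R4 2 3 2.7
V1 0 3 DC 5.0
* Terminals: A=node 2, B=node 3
Step 1 — V_th is the open-circuit voltage V_A - V_B (nothing connected across the terminals).
Nodal analysis, taking node 3 as the 0 V reference.
Source V1 fixes V_0 = 5 V.
KCL at each unknown node (sum of currents leaving = 0; resistances in Ω):
  Node 1: (V_1 - 5)/1100 + (V_1 - V_2)/13 + (V_1 - 0)/33000 = 0
  Node 2: (V_2 - V_1)/13 + (V_2 - 0)/2.7 = 0
Collecting terms (coefficients in siemens):
  0.07786·V_1 - 0.07692·V_2 = 0.004545
  0.4473·V_2 - 0.07692·V_1 = 0
Determinant D = (0.07786)(0.4473) - (-0.07692)(-0.07692) = 0.02891
V_1 = [(0.004545)(0.4473) - (-0.07692)(0)]/D = 0.07033 V
V_2 = [(0.07786)(0) - (0.004545)(-0.07692)]/D = 0.01209 V
V_th = V_2 - V_3 = 0.01209 - 0 = 0.01209 V
Step 2 — R_th: zero the source — replace V1 by a short circuit (node 3 merges into node 0) — and find the resistance seen between A (node 2) and B (node 0).
Reduce the network between node 2 (A) and node 0 (B) by series/parallel combination:
  Rp1 = R1 ‖ R3 (parallel, both between nodes 0 and 1) = 1/(1/1100 + 1/33000) = 1065 Ω
  Rs1 = R2 + Rp1 (series, joined only at node 1) = 13 + 1065 = 1078 Ω
  Rp2 = R4 ‖ Rs1 (parallel, both between nodes 0 and 2) = 1/(1/2.7 + 1/1078) = 2.693 Ω
R_th = 2.693 Ω

Final answer: V_th = 0.01209 V, R_th = 2.693 Ω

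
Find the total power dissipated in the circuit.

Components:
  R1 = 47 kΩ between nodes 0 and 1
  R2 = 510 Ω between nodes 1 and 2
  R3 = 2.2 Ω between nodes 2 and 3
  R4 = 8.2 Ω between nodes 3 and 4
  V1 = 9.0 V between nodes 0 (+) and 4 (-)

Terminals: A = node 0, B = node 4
Nodal analysis, taking node 4 as the 0 V reference.
Source V1 fixes V_0 = 9 V.
KCL at each unknown node (sum of currents leaving = 0; resistances in Ω):
  Node 1: (V_1 - 9)/47000 + (V_1 - V_2)/510 = 0
  Node 2: (V_2 - V_1)/510 + (V_2 - V_3)/2.2 = 0
  Node 3: (V_3 - V_2)/2.2 + (V_3 - 0)/8.2 = 0
Collecting terms (coefficients in siemens):
  0.001982·V_1 - 0.001961·V_2 = 0.0001915
  0.4565·V_2 - 0.001961·V_1 - 0.4545·V_3 = 0
  0.5765·V_3 - 0.4545·V_2 = 0
Solving these 3 simultaneous equations (Gaussian elimination) gives:
  V_1 = 0.09856 V, V_2 = 0.00197 V, V_3 = 0.001553 V
Power in each resistor, P = (ΔV)²/R:
  P_R1 = (9 - 0.09856)²/47000 = 0.001686 W
  P_R2 = (0.09856 - 0.00197)²/510 = 0.00001829 W
  P_R3 = (0.00197 - 0.001553)²/2.2 = 0.00000007891 W
  P_R4 = (0.001553 - 0)²/8.2 = 0.0000002941 W
P_total = P_R1 + P_R2 + P_R3 + P_R4 = 0.001705 W

Final answer: 0.001705 W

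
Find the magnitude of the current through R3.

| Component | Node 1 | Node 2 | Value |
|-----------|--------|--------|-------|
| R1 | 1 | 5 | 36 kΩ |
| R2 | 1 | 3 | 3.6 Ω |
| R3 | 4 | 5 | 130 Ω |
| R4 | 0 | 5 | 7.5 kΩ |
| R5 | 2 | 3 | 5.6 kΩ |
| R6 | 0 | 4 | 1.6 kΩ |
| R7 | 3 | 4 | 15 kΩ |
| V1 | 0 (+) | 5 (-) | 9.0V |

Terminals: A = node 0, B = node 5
Nodal analysis, taking node 5 as the 0 V reference.
Source V1 fixes V_0 = 9 V.
KCL at each unknown node (sum of currents leaving = 0; resistances in Ω):
  Node 1: (V_1 - 0)/36000 + (V_1 - V_3)/3.6 = 0
  Node 2: (V_2 - V_3)/5600 = 0
  Node 3: (V_3 - V_1)/3.6 + (V_3 - V_2)/5600 + (V_3 - V_4)/15000 = 0
  Node 4: (V_4 - 0)/130 + (V_4 - 9)/1600 + (V_4 - V_3)/15000 = 0
Collecting terms (coefficients in siemens):
  0.2778·V_1 - 0.2778·V_3 = 0
  0.0001786·V_2 - 0.0001786·V_3 = 0
  0.278·V_3 - 0.2778·V_1 - 0.0001786·V_2 - 0.00006667·V_4 = 0
  0.008384·V_4 - 0.00006667·V_3 = 0.005625
Solving these 4 simultaneous equations (Gaussian elimination) gives:
  V_1 = 0.4762 V, V_2 = 0.4763 V, V_3 = 0.4763 V, V_4 = 0.6747 V
I_R3 = (V_4 - V_5)/R3 = (0.6747 - 0)/130 = 0.00519 A
|I_R3| = 0.00519 A

Final answer: |I_R3| = 0.00519 A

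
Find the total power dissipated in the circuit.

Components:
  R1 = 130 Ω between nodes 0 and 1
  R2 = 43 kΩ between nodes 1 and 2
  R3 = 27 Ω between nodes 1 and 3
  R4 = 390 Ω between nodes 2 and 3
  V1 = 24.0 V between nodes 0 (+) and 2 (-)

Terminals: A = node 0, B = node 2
Nodal analysis, taking node 2 as the 0 V reference.
Source V1 fixes V_0 = 24 V.
KCL at each unknown node (sum of currents leaving = 0; resistances in Ω):
  Node 1: (V_1 - 24)/130 + (V_1 - 0)/43000 + (V_1 - V_3)/27 = 0
  Node 3: (V_3 - V_1)/27 + (V_3 - 0)/390 = 0
Collecting terms (coefficients in siemens):
  0.04475·V_1 - 0.03704·V_3 = 0.1846
  0.0396·V_3 - 0.03704·V_1 = 0
Determinant D = (0.04475)(0.0396) - (-0.03704)(-0.03704) = 0.0004005
V_1 = [(0.1846)(0.0396) - (-0.03704)(0)]/D = 18.25 V
V_3 = [(0.04475)(0) - (0.1846)(-0.03704)]/D = 17.07 V
Power in each resistor, P = (ΔV)²/R:
  P_R1 = (24 - 18.25)²/130 = 0.254 W
  P_R2 = (18.25 - 0)²/43000 = 0.007749 W
  P_R3 = (18.25 - 17.07)²/27 = 0.05174 W
  P_R4 = (0 - 17.07)²/390 = 0.7473 W
P_total = P_R1 + P_R2 + P_R3 + P_R4 = 1.061 W

Final answer: 1.061 W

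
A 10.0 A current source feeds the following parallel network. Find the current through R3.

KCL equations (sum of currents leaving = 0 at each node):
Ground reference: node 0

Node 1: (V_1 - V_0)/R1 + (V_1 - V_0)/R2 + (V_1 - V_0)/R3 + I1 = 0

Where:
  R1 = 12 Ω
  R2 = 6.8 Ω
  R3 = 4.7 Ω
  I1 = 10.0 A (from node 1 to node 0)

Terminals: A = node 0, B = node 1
All resistors sit directly between nodes 0 and 1, so they are in parallel and share one voltage V; the full source current 10 A splits among them.
1/R_par = 1/12 + 1/6.8 + 1/4.7 = 0.4432 S  =>  R_par = 2.257 Ω
V = I × R_par = 10 × 2.257 = 22.57 V
I_R3 = V/R3 = 22.57/4.7 = 4.801 A

Final answer: 4.801 A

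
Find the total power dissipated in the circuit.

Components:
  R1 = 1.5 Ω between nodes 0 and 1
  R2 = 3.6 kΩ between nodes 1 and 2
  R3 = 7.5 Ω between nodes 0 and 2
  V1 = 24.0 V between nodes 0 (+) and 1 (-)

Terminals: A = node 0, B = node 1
Nodal analysis, taking node 1 as the 0 V reference.
Source V1 fixes V_0 = 24 V.
KCL at each unknown node (sum of currents leaving = 0; resistances in Ω):
  Node 2: (V_2 - 0)/3600 + (V_2 - 24)/7.5 = 0
Collecting terms: 0.1336 × V_2 = 3.2  =>  V_2 = 23.95 V
Power in each resistor, P = (ΔV)²/R:
  P_R1 = (24 - 0)²/1.5 = 384 W
  P_R2 = (0 - 23.95)²/3600 = 0.1593 W
  P_R3 = (24 - 23.95)²/7.5 = 0.0003319 W
P_total = P_R1 + P_R2 + P_R3 = 384.2 W

Final answer: 384.2 W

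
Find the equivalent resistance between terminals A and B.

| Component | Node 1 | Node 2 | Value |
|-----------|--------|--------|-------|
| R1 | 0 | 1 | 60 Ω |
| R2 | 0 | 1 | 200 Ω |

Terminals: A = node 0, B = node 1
Reduce the network between node 0 (A) and node 1 (B) by series/parallel combination:
  Rp1 = R1 ‖ R2 (parallel, both between nodes 0 and 1) = 1/(1/60 + 1/200) = 46.15 Ω
R_eq = 46.15 Ω

Final answer: 46.15 Ω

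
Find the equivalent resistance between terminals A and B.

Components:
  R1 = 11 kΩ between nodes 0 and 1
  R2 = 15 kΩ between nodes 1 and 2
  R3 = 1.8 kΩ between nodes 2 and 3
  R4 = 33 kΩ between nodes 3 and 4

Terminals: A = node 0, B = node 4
Reduce the network between node 0 (A) and node 4 (B) by series/parallel combination:
  Rs1 = R1 + R2 (series, joined only at node 1) = 11000 + 15000 = 26000 Ω
  Rs2 = R3 + Rs1 (series, joined only at node 2) = 1800 + 26000 = 27800 Ω
  Rs3 = R4 + Rs2 (series, joined only at node 3) = 33000 + 27800 = 60800 Ω
R_eq = 60.8 kΩ

Final answer: 60.8 kΩ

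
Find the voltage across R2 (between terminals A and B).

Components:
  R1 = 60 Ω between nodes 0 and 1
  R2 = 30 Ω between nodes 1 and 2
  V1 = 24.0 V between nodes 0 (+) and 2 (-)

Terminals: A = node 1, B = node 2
R1 and R2 are in series across V1 (node 0 → node 1 → node 2), and the output A–B is taken across R2, so this is a voltage divider.
Series current: I = V1/(R1 + R2) = 24/(60 + 30) = 24/90 = 0.2667 A
V_R2 = I × R2 = V1 × R2/(R1 + R2) = 24 × 30/90 = 8 V

Final answer: 8 V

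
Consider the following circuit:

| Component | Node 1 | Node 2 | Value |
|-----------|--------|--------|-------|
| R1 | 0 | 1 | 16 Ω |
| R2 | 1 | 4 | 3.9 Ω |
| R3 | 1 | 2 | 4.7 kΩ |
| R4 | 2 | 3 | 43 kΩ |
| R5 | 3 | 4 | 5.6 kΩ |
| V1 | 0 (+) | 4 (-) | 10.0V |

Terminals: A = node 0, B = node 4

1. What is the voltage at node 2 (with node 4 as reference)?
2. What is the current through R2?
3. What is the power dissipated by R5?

Nodal analysis, taking node 4 as the 0 V reference.
Source V1 fixes V_0 = 10 V.
KCL at each unknown node (sum of currents leaving = 0; resistances in Ω):
  Node 1: (V_1 - 10)/16 + (V_1 - 0)/3.9 + (V_1 - V_2)/4700 = 0
  Node 2: (V_2 - V_1)/4700 + (V_2 - V_3)/43000 = 0
  Node 3: (V_3 - V_2)/43000 + (V_3 - 0)/5600 = 0
Collecting terms (coefficients in siemens):
  0.3191·V_1 - 0.0002128·V_2 = 0.625
  0.000236·V_2 - 0.0002128·V_1 - 0.00002326·V_3 = 0
  0.0002018·V_3 - 0.00002326·V_2 = 0
Solving these 3 simultaneous equations (Gaussian elimination) gives:
  V_1 = 1.96 V, V_2 = 1.787 V, V_3 = 0.2059 V
Part 1:
  Read off the nodal solution: V_2 = 1.787 V
Part 2:
  I_R2 = (V_1 - V_4)/R2 = (1.96 - 0)/3.9 = 0.5025 A
  Magnitude: I_R2 = 0.5025 A
Part 3:
  I_R5 = (V_3 - V_4)/R5 = (0.2059 - 0)/5600 = 0.00003677 A
  P_R5 = I_R5² × R5 = (0.00003677)² × 5600 = 0.00000757 W

Final answers:
1. V_2 = 1.787 V
2. I_R2 = 0.5025 A
3. P_R5 = 7.57e-06 W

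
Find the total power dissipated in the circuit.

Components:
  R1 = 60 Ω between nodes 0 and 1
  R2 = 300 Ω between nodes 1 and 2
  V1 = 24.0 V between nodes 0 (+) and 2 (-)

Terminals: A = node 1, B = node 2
Nodal analysis, taking node 2 as the 0 V reference.
Source V1 fixes V_0 = 24 V.
KCL at each unknown node (sum of currents leaving = 0; resistances in Ω):
  Node 1: (V_1 - 24)/60 + (V_1 - 0)/300 = 0
Collecting terms: 0.02 × V_1 = 0.4  =>  V_1 = 20 V
Power in each resistor, P = (ΔV)²/R:
  P_R1 = (24 - 20)²/60 = 0.2667 W
  P_R2 = (20 - 0)²/300 = 1.333 W
P_total = P_R1 + P_R2 = 1.6 W

Final answer: 1.6 W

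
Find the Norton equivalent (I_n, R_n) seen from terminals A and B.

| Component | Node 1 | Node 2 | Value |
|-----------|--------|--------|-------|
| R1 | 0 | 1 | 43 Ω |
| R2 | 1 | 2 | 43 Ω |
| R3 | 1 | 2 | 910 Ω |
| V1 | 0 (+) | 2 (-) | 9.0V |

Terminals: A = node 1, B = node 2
Find the Thévenin equivalent first; then I_n = V_th/R_th and R_n = R_th.
Step 1 — V_th is the open-circuit voltage V_A - V_B (nothing connected across the terminals).
Nodal analysis, taking node 2 as the 0 V reference.
Source V1 fixes V_0 = 9 V.
KCL at each unknown node (sum of currents leaving = 0; resistances in Ω):
  Node 1: (V_1 - 9)/43 + (V_1 - 0)/43 + (V_1 - 0)/910 = 0
Collecting terms: 0.04761 × V_1 = 0.2093  =>  V_1 = 4.396 V
V_th = V_1 - V_2 = 4.396 - 0 = 4.396 V
Step 2 — R_th: zero the source — replace V1 by a short circuit (node 2 merges into node 0) — and find the resistance seen between A (node 1) and B (node 0).
Reduce the network between node 1 (A) and node 0 (B) by series/parallel combination:
  Rp1 = R1 ‖ R2 ‖ R3 (parallel, all between nodes 0 and 1) = 1/(1/43 + 1/43 + 1/910) = 21 Ω
R_th = 21 Ω
I_n = V_th/R_th = 4.396/21 = 0.2093 A, and R_n = R_th = 21 Ω

Final answer: I_n = 0.2093 A, R_n = 21 Ω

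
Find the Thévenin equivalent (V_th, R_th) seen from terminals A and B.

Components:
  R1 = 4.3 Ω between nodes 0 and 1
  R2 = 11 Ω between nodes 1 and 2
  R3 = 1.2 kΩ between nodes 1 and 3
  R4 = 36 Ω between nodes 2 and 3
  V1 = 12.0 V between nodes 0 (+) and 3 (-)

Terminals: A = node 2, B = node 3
Step 1 — V_th is the open-circuit voltage V_A - V_B (nothing connected across the terminals).
Nodal analysis, taking node 3 as the 0 V reference.
Source V1 fixes V_0 = 12 V.
KCL at each unknown node (sum of currents leaving = 0; resistances in Ω):
  Node 1: (V_1 - 12)/4.3 + (V_1 - V_2)/11 + (V_1 - 0)/1200 = 0
  Node 2: (V_2 - V_1)/11 + (V_2 - 0)/36 = 0
Collecting terms (coefficients in siemens):
  0.3243·V_1 - 0.09091·V_2 = 2.791
  0.1187·V_2 - 0.09091·V_1 = 0
Determinant D = (0.3243)(0.1187) - (-0.09091)(-0.09091) = 0.03023
V_1 = [(2.791)(0.1187) - (-0.09091)(0)]/D = 10.96 V
V_2 = [(0.3243)(0) - (2.791)(-0.09091)]/D = 8.393 V
V_th = V_2 - V_3 = 8.393 - 0 = 8.393 V
Step 2 — R_th: zero the source — replace V1 by a short circuit (node 3 merges into node 0) — and find the resistance seen between A (node 2) and B (node 0).
Reduce the network between node 2 (A) and node 0 (B) by series/parallel combination:
  Rp1 = R1 ‖ R3 (parallel, both between nodes 0 and 1) = 1/(1/4.3 + 1/1200) = 4.285 Ω
  Rs1 = R2 + Rp1 (series, joined only at node 1) = 11 + 4.285 = 15.28 Ω
  Rp2 = R4 ‖ Rs1 (parallel, both between nodes 0 and 2) = 1/(1/36 + 1/15.28) = 10.73 Ω
R_th = 10.73 Ω

Final answer: V_th = 8.393 V, R_th = 10.73 Ω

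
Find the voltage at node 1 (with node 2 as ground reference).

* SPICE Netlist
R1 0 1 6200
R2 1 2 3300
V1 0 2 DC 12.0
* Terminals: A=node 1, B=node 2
Nodal analysis, taking node 2 as the 0 V reference.
Source V1 fixes V_0 = 12 V.
KCL at each unknown node (sum of currents leaving = 0; resistances in Ω):
  Node 1: (V_1 - 12)/6200 + (V_1 - 0)/3300 = 0
Collecting terms: 0.0004643 × V_1 = 0.001935  =>  V_1 = 4.168 V
The requested potential is V_1 = 4.168 V.

Final answer: V_1 = 4.168 V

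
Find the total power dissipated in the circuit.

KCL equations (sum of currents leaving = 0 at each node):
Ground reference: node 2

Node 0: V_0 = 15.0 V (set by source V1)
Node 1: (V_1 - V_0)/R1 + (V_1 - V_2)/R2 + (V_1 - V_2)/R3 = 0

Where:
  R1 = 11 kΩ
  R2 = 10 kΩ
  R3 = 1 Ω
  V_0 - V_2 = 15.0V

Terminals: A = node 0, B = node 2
Nodal analysis, taking node 2 as the 0 V reference.
Source V1 fixes V_0 = 15 V.
KCL at each unknown node (sum of currents leaving = 0; resistances in Ω):
  Node 1: (V_1 - 15)/11000 + (V_1 - 0)/10000 + (V_1 - 0)/1 = 0
Collecting terms: 1 × V_1 = 0.001364  =>  V_1 = 0.001363 V
Power in each resistor, P = (ΔV)²/R:
  P_R1 = (15 - 0.001363)²/11000 = 0.02045 W
  P_R2 = (0.001363 - 0)²/10000 = 0.0000000001859 W
  P_R3 = (0.001363 - 0)²/1 = 0.000001859 W
P_total = P_R1 + P_R2 + P_R3 = 0.02045 W

Final answer: 0.02045 W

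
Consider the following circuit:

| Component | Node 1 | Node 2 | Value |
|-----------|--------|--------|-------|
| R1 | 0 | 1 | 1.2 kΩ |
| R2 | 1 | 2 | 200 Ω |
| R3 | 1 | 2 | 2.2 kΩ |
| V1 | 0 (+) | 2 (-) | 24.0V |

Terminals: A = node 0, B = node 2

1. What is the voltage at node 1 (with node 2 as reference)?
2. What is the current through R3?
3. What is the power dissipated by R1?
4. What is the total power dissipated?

Nodal analysis, taking node 2 as the 0 V reference.
Source V1 fixes V_0 = 24 V.
KCL at each unknown node (sum of currents leaving = 0; resistances in Ω):
  Node 1: (V_1 - 24)/1200 + (V_1 - 0)/200 + (V_1 - 0)/2200 = 0
Collecting terms: 0.006288 × V_1 = 0.02  =>  V_1 = 3.181 V
Part 1:
  Read off the nodal solution: V_1 = 3.181 V
Part 2:
  I_R3 = (V_1 - V_2)/R3 = (3.181 - 0)/2200 = 0.001446 A
  Magnitude: I_R3 = 0.001446 A
Part 3:
  I_R1 = (V_0 - V_1)/R1 = (24 - 3.181)/1200 = 0.01735 A
  P_R1 = I_R1² × R1 = (0.01735)² × 1200 = 0.3612 W
Part 4:
  Power in each resistor, P = (ΔV)²/R:
    P_R1 = (24 - 3.181)²/1200 = 0.3612 W
    P_R2 = (3.181 - 0)²/200 = 0.05058 W
    P_R3 = (3.181 - 0)²/2200 = 0.004599 W
  P_total = P_R1 + P_R2 + P_R3 = 0.4164 W

Final answers:
1. V_1 = 3.181 V
2. I_R3 = 0.001446 A
3. P_R1 = 0.3612 W
4. P_total = 0.4164 W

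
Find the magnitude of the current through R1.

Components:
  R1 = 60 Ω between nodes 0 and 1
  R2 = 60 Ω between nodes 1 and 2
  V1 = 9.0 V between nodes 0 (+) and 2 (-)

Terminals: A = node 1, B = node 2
Nodal analysis, taking node 2 as the 0 V reference.
Source V1 fixes V_0 = 9 V.
KCL at each unknown node (sum of currents leaving = 0; resistances in Ω):
  Node 1: (V_1 - 9)/60 + (V_1 - 0)/60 = 0
Collecting terms: 0.03333 × V_1 = 0.15  =>  V_1 = 4.5 V
I_R1 = (V_0 - V_1)/R1 = (9 - 4.5)/60 = 0.075 A
|I_R1| = 0.075 A

Final answer: |I_R1| = 0.075 A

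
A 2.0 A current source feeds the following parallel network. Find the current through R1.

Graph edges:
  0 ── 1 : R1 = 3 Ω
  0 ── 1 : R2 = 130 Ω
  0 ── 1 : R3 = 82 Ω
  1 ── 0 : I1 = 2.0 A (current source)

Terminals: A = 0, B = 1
All resistors sit directly between nodes 0 and 1, so they are in parallel and share one voltage V; the full source current 2 A splits among them.
1/R_par = 1/3 + 1/130 + 1/82 = 0.3532 S  =>  R_par = 2.831 Ω
V = I × R_par = 2 × 2.831 = 5.662 V
I_R1 = V/R1 = 5.662/3 = 1.887 A

Final answer: 1.887 A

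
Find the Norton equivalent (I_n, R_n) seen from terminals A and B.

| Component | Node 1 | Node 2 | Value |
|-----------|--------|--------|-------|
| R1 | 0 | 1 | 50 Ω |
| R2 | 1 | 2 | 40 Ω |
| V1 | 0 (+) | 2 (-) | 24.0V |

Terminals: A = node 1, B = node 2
Find the Thévenin equivalent first; then I_n = V_th/R_th and R_n = R_th.
Step 1 — V_th is the open-circuit voltage V_A - V_B (nothing connected across the terminals).
Nodal analysis, taking node 2 as the 0 V reference.
Source V1 fixes V_0 = 24 V.
KCL at each unknown node (sum of currents leaving = 0; resistances in Ω):
  Node 1: (V_1 - 24)/50 + (V_1 - 0)/40 = 0
Collecting terms: 0.045 × V_1 = 0.48  =>  V_1 = 10.67 V
V_th = V_1 - V_2 = 10.67 - 0 = 10.67 V
Step 2 — R_th: zero the source — replace V1 by a short circuit (node 2 merges into node 0) — and find the resistance seen between A (node 1) and B (node 0).
Reduce the network between node 1 (A) and node 0 (B) by series/parallel combination:
  Rp1 = R1 ‖ R2 (parallel, both between nodes 0 and 1) = 1/(1/50 + 1/40) = 22.22 Ω
R_th = 22.22 Ω
I_n = V_th/R_th = 10.67/22.22 = 0.48 A, and R_n = R_th = 22.22 Ω

Final answer: I_n = 0.48 A, R_n = 22.22 Ω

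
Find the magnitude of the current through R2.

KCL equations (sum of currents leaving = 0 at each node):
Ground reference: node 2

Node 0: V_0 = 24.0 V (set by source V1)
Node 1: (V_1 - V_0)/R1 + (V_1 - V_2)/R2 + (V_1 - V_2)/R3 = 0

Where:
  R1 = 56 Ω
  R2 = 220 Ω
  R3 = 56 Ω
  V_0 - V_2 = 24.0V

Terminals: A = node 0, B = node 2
Nodal analysis, taking node 2 as the 0 V reference.
Source V1 fixes V_0 = 24 V.
KCL at each unknown node (sum of currents leaving = 0; resistances in Ω):
  Node 1: (V_1 - 24)/56 + (V_1 - 0)/220 + (V_1 - 0)/56 = 0
Collecting terms: 0.04026 × V_1 = 0.4286  =>  V_1 = 10.65 V
I_R2 = (V_1 - V_2)/R2 = (10.65 - 0)/220 = 0.04839 A
|I_R2| = 0.04839 A

Final answer: |I_R2| = 0.04839 A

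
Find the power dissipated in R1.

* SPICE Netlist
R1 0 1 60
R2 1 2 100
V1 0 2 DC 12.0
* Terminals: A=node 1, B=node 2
Nodal analysis, taking node 2 as the 0 V reference.
Source V1 fixes V_0 = 12 V.
KCL at each unknown node (sum of currents leaving = 0; resistances in Ω):
  Node 1: (V_1 - 12)/60 + (V_1 - 0)/100 = 0
Collecting terms: 0.02667 × V_1 = 0.2  =>  V_1 = 7.5 V
I_R1 = (V_0 - V_1)/R1 = (12 - 7.5)/60 = 0.075 A
P_R1 = I_R1² × R1 = (0.075)² × 60 = 0.3375 W

Final answer: 0.3375 W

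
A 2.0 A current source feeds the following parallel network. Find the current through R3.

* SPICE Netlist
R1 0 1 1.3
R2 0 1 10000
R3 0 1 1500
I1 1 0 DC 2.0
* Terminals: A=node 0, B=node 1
All resistors sit directly between nodes 0 and 1, so they are in parallel and share one voltage V; the full source current 2 A splits among them.
1/R_par = 1/1.3 + 1/10000 + 1/1500 = 0.77 S  =>  R_par = 1.299 Ω
V = I × R_par = 2 × 1.299 = 2.597 V
I_R3 = V/R3 = 2.597/1500 = 0.001732 A

Final answer: 0.001732 A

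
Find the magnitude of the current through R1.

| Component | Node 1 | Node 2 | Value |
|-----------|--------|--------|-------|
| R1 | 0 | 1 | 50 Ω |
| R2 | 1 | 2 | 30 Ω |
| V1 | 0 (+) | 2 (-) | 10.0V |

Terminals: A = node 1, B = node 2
Nodal analysis, taking node 2 as the 0 V reference.
Source V1 fixes V_0 = 10 V.
KCL at each unknown node (sum of currents leaving = 0; resistances in Ω):
  Node 1: (V_1 - 10)/50 + (V_1 - 0)/30 = 0
Collecting terms: 0.05333 × V_1 = 0.2  =>  V_1 = 3.75 V
I_R1 = (V_0 - V_1)/R1 = (10 - 3.75)/50 = 0.125 A
|I_R1| = 0.125 A

Final answer: |I_R1| = 0.125 A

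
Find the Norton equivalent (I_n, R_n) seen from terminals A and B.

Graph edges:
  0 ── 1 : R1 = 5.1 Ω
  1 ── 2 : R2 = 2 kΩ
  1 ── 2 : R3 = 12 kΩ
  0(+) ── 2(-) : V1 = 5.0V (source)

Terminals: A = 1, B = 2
Find the Thévenin equivalent first; then I_n = V_th/R_th and R_n = R_th.
Step 1 — V_th is the open-circuit voltage V_A - V_B (nothing connected across the terminals).
Nodal analysis, taking node 2 as the 0 V reference.
Source V1 fixes V_0 = 5 V.
KCL at each unknown node (sum of currents leaving = 0; resistances in Ω):
  Node 1: (V_1 - 5)/5.1 + (V_1 - 0)/2000 + (V_1 - 0)/12000 = 0
Collecting terms: 0.1967 × V_1 = 0.9804  =>  V_1 = 4.985 V
V_th = V_1 - V_2 = 4.985 - 0 = 4.985 V
Step 2 — R_th: zero the source — replace V1 by a short circuit (node 2 merges into node 0) — and find the resistance seen between A (node 1) and B (node 0).
Reduce the network between node 1 (A) and node 0 (B) by series/parallel combination:
  Rp1 = R1 ‖ R2 ‖ R3 (parallel, all between nodes 0 and 1) = 1/(1/5.1 + 1/2000 + 1/12000) = 5.085 Ω
R_th = 5.085 Ω
I_n = V_th/R_th = 4.985/5.085 = 0.9804 A, and R_n = R_th = 5.085 Ω

Final answer: I_n = 0.9804 A, R_n = 5.085 Ω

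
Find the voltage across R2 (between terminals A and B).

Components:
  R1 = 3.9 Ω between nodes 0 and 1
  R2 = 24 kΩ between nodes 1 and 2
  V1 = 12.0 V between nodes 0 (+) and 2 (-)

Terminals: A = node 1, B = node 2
R1 and R2 are in series across V1 (node 0 → node 1 → node 2), and the output A–B is taken across R2, so this is a voltage divider.
Series current: I = V1/(R1 + R2) = 12/(3.9 + 24000) = 12/24000 = 0.0004999 A
V_R2 = I × R2 = V1 × R2/(R1 + R2) = 12 × 24000/24000 = 12 V

Final answer: 12 V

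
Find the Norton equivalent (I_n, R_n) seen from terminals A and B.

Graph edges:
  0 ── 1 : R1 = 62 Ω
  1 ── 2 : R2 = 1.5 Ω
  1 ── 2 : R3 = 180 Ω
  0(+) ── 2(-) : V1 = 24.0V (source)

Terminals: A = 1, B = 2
Find the Thévenin equivalent first; then I_n = V_th/R_th and R_n = R_th.
Step 1 — V_th is the open-circuit voltage V_A - V_B (nothing connected across the terminals).
Nodal analysis, taking node 2 as the 0 V reference.
Source V1 fixes V_0 = 24 V.
KCL at each unknown node (sum of currents leaving = 0; resistances in Ω):
  Node 1: (V_1 - 24)/62 + (V_1 - 0)/1.5 + (V_1 - 0)/180 = 0
Collecting terms: 0.6884 × V_1 = 0.3871  =>  V_1 = 0.5624 V
V_th = V_1 - V_2 = 0.5624 - 0 = 0.5624 V
Step 2 — R_th: zero the source — replace V1 by a short circuit (node 2 merges into node 0) — and find the resistance seen between A (node 1) and B (node 0).
Reduce the network between node 1 (A) and node 0 (B) by series/parallel combination:
  Rp1 = R1 ‖ R2 ‖ R3 (parallel, all between nodes 0 and 1) = 1/(1/62 + 1/1.5 + 1/180) = 1.453 Ω
R_th = 1.453 Ω
I_n = V_th/R_th = 0.5624/1.453 = 0.3871 A, and R_n = R_th = 1.453 Ω

Final answer: I_n = 0.3871 A, R_n = 1.453 Ω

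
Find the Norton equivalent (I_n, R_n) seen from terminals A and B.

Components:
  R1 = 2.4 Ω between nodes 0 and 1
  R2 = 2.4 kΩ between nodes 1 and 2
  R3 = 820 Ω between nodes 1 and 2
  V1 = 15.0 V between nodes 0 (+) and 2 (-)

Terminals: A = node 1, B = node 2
Find the Thévenin equivalent first; then I_n = V_th/R_th and R_n = R_th.
Step 1 — V_th is the open-circuit voltage V_A - V_B (nothing connected across the terminals).
Nodal analysis, taking node 2 as the 0 V reference.
Source V1 fixes V_0 = 15 V.
KCL at each unknown node (sum of currents leaving = 0; resistances in Ω):
  Node 1: (V_1 - 15)/2.4 + (V_1 - 0)/2400 + (V_1 - 0)/820 = 0
Collecting terms: 0.4183 × V_1 = 6.25  =>  V_1 = 14.94 V
V_th = V_1 - V_2 = 14.94 - 0 = 14.94 V
Step 2 — R_th: zero the source — replace V1 by a short circuit (node 2 merges into node 0) — and find the resistance seen between A (node 1) and B (node 0).
Reduce the network between node 1 (A) and node 0 (B) by series/parallel combination:
  Rp1 = R1 ‖ R2 ‖ R3 (parallel, all between nodes 0 and 1) = 1/(1/2.4 + 1/2400 + 1/820) = 2.391 Ω
R_th = 2.391 Ω
I_n = V_th/R_th = 14.94/2.391 = 6.25 A, and R_n = R_th = 2.391 Ω

Final answer: I_n = 6.25 A, R_n = 2.391 Ω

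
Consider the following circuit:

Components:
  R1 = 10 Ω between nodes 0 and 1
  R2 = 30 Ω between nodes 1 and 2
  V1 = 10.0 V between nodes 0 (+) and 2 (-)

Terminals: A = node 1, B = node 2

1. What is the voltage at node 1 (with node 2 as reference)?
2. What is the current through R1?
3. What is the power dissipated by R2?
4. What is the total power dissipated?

Nodal analysis, taking node 2 as the 0 V reference.
Source V1 fixes V_0 = 10 V.
KCL at each unknown node (sum of currents leaving = 0; resistances in Ω):
  Node 1: (V_1 - 10)/10 + (V_1 - 0)/30 = 0
Collecting terms: 0.1333 × V_1 = 1  =>  V_1 = 7.5 V
Part 1:
  Read off the nodal solution: V_1 = 7.5 V
Part 2:
  I_R1 = (V_0 - V_1)/R1 = (10 - 7.5)/10 = 0.25 A
  Magnitude: I_R1 = 0.25 A
Part 3:
  I_R2 = (V_1 - V_2)/R2 = (7.5 - 0)/30 = 0.25 A
  P_R2 = I_R2² × R2 = (0.25)² × 30 = 1.875 W
Part 4:
  Power in each resistor, P = (ΔV)²/R:
    P_R1 = (10 - 7.5)²/10 = 0.625 W
    P_R2 = (7.5 - 0)²/30 = 1.875 W
  P_total = P_R1 + P_R2 = 2.5 W

Final answers:
1. V_1 = 7.5 V
2. I_R1 = 0.25 A
3. P_R2 = 1.875 W
4. P_total = 2.5 W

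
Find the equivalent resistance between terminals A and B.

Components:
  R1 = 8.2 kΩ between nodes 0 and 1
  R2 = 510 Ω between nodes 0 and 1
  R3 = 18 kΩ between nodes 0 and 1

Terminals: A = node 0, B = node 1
Reduce the network between node 0 (A) and node 1 (B) by series/parallel combination:
  Rp1 = R1 ‖ R2 ‖ R3 (parallel, all between nodes 0 and 1) = 1/(1/8200 + 1/510 + 1/18000) = 467.7 Ω
R_eq = 467.7 Ω

Final answer: 467.7 Ω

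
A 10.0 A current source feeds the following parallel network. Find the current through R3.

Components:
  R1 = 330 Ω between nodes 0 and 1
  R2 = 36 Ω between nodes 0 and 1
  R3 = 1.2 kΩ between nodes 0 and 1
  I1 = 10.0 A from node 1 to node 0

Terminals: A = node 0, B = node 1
All resistors sit directly between nodes 0 and 1, so they are in parallel and share one voltage V; the full source current 10 A splits among them.
1/R_par = 1/330 + 1/36 + 1/1200 = 0.03164 S  =>  R_par = 31.6 Ω
V = I × R_par = 10 × 31.6 = 316 V
I_R3 = V/R3 = 316/1200 = 0.2634 A

Final answer: 0.2634 A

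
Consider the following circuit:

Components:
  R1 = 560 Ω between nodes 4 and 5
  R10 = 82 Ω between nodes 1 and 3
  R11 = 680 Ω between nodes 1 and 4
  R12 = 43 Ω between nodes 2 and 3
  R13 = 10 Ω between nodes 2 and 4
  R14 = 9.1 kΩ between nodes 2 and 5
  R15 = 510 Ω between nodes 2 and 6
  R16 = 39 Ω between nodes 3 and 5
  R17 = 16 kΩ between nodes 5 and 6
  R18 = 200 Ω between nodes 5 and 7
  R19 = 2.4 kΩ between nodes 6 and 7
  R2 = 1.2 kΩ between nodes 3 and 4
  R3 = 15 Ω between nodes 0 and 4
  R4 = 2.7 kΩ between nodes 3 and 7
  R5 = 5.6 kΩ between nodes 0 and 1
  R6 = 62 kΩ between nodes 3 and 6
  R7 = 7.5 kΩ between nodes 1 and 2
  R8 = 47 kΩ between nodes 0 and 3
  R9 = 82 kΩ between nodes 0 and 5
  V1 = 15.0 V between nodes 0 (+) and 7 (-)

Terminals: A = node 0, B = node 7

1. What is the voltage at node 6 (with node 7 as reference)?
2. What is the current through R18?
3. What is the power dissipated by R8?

Nodal analysis, taking node 7 as the 0 V reference.
Source V1 fixes V_0 = 15 V.
KCL at each unknown node (sum of currents leaving = 0; resistances in Ω):
  Node 1: (V_1 - 15)/5600 + (V_1 - V_2)/7500 + (V_1 - V_3)/82 + (V_1 - V_4)/680 = 0
  Node 2: (V_2 - V_1)/7500 + (V_2 - V_3)/43 + (V_2 - V_4)/10 + (V_2 - V_5)/9100 + (V_2 - V_6)/510 = 0
  Node 3: (V_3 - V_4)/1200 + (V_3 - 0)/2700 + (V_3 - V_6)/62000 + (V_3 - 15)/47000 + (V_3 - V_1)/82 + (V_3 - V_2)/43 + (V_3 - V_5)/39 = 0
  Node 4: (V_4 - V_5)/560 + (V_4 - V_3)/1200 + (V_4 - 15)/15 + (V_4 - V_1)/680 + (V_4 - V_2)/10 = 0
  Node 5: (V_5 - V_4)/560 + (V_5 - 15)/82000 + (V_5 - V_2)/9100 + (V_5 - V_3)/39 + (V_5 - V_6)/16000 + (V_5 - 0)/200 = 0
  Node 6: (V_6 - V_3)/62000 + (V_6 - V_2)/510 + (V_6 - V_5)/16000 + (V_6 - 0)/2400 = 0
Collecting terms (coefficients in siemens):
  0.01398·V_1 - 0.0001333·V_2 - 0.0122·V_3 - 0.001471·V_4 = 0.002679
  0.1255·V_2 - 0.0001333·V_1 - 0.02326·V_3 - 0.1·V_4 - 0.0001099·V_5 - 0.001961·V_6 = 0
  0.06233·V_3 - 0.0122·V_1 - 0.02326·V_2 - 0.0008333·V_4 - 0.02564·V_5 - 0.00001613·V_6 = 0.0003191
  0.1708·V_4 - 0.001471·V_1 - 0.1·V_2 - 0.0008333·V_3 - 0.001786·V_5 = 1
  0.03261·V_5 - 0.0001099·V_2 - 0.02564·V_3 - 0.001786·V_4 - 0.0000625·V_6 = 0.0001829
  0.002456·V_6 - 0.001961·V_2 - 0.00001613·V_3 - 0.0000625·V_5 = 0
Solving these 6 simultaneous equations (Gaussian elimination) gives:
  V_1 = 12.13 V, V_2 = 13.64 V, V_3 = 11.83 V, V_4 = 14.11 V
  V_5 = 10.15 V, V_6 = 11.22 V
Part 1:
  Read off the nodal solution: V_6 = 11.22 V
Part 2:
  I_R18 = (V_5 - V_7)/R18 = (10.15 - 0)/200 = 0.05075 A
  Magnitude: I_R18 = 0.05075 A
Part 3:
  I_R8 = (V_0 - V_3)/R8 = (15 - 11.83)/47000 = 0.00006735 A
  P_R8 = I_R8² × R8 = (0.00006735)² × 47000 = 0.0002132 W

Final answers:
1. V_6 = 11.22 V
2. I_R18 = 0.05075 A
3. P_R8 = 0.0002132 W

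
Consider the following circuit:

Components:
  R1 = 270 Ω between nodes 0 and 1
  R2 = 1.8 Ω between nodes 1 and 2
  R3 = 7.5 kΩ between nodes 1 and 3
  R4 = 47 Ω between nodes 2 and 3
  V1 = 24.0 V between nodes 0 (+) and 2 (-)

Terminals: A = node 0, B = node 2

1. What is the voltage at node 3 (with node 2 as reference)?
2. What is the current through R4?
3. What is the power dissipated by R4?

Nodal analysis, taking node 2 as the 0 V reference.
Source V1 fixes V_0 = 24 V.
KCL at each unknown node (sum of currents leaving = 0; resistances in Ω):
  Node 1: (V_1 - 24)/270 + (V_1 - 0)/1.8 + (V_1 - V_3)/7500 = 0
  Node 3: (V_3 - V_1)/7500 + (V_3 - 0)/47 = 0
Collecting terms (coefficients in siemens):
  0.5594·V_1 - 0.0001333·V_3 = 0.08889
  0.02141·V_3 - 0.0001333·V_1 = 0
Determinant D = (0.5594)(0.02141) - (-0.0001333)(-0.0001333) = 0.01198
V_1 = [(0.08889)(0.02141) - (-0.0001333)(0)]/D = 0.1589 V
V_3 = [(0.5594)(0) - (0.08889)(-0.0001333)]/D = 0.0009896 V
Part 1:
  Read off the nodal solution: V_3 = 0.0009896 V
Part 2:
  I_R4 = (V_2 - V_3)/R4 = (0 - 0.0009896)/47 = -0.00002106 A
  Magnitude: I_R4 = 0.00002106 A
Part 3:
  I_R4 = (V_2 - V_3)/R4 = (0 - 0.0009896)/47 = -0.00002106 A
  P_R4 = I_R4² × R4 = (-0.00002106)² × 47 = 0.00000002084 W

Final answers:
1. V_3 = 0.0009896 V
2. I_R4 = 2.106e-05 A
3. P_R4 = 2.084e-08 W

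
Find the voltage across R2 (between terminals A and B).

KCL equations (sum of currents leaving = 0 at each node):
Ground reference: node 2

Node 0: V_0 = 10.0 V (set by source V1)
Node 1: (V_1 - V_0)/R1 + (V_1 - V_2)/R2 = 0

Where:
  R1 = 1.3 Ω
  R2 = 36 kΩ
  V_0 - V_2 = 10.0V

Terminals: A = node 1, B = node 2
R1 and R2 are in series across V1 (node 0 → node 1 → node 2), and the output A–B is taken across R2, so this is a voltage divider.
Series current: I = V1/(R1 + R2) = 10/(1.3 + 36000) = 10/36000 = 0.0002778 A
V_R2 = I × R2 = V1 × R2/(R1 + R2) = 10 × 36000/36000 = 10 V

Final answer: 10 V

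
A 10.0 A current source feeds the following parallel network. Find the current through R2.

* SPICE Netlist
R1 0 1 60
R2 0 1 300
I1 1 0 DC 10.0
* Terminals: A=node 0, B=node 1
All resistors sit directly between nodes 0 and 1, so they are in parallel and share one voltage V; the full source current 10 A splits among them.
1/R_par = 1/60 + 1/300 = 0.02 S  =>  R_par = 50 Ω
V = I × R_par = 10 × 50 = 500 V
I_R2 = V/R2 = 500/300 = 1.667 A

Final answer: 1.667 A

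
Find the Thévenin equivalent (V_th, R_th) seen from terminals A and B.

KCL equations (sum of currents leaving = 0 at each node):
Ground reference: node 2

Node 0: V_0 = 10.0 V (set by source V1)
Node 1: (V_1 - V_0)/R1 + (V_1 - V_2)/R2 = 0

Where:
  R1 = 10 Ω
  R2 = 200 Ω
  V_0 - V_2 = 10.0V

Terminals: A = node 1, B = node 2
Step 1 — V_th is the open-circuit voltage V_A - V_B (nothing connected across the terminals).
Nodal analysis, taking node 2 as the 0 V reference.
Source V1 fixes V_0 = 10 V.
KCL at each unknown node (sum of currents leaving = 0; resistances in Ω):
  Node 1: (V_1 - 10)/10 + (V_1 - 0)/200 = 0
Collecting terms: 0.105 × V_1 = 1  =>  V_1 = 9.524 V
V_th = V_1 - V_2 = 9.524 - 0 = 9.524 V
Step 2 — R_th: zero the source — replace V1 by a short circuit (node 2 merges into node 0) — and find the resistance seen between A (node 1) and B (node 0).
Reduce the network between node 1 (A) and node 0 (B) by series/parallel combination:
  Rp1 = R1 ‖ R2 (parallel, both between nodes 0 and 1) = 1/(1/10 + 1/200) = 9.524 Ω
R_th = 9.524 Ω

Final answer: V_th = 9.524 V, R_th = 9.524 Ω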